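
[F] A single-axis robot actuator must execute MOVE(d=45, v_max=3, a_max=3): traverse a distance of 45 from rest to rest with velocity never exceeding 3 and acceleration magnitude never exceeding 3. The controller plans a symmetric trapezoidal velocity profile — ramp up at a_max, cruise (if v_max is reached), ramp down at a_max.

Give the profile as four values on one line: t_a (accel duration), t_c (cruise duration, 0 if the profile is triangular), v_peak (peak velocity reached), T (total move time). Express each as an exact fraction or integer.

vₘ²/aₘ = 3²/3 = 3
45 ≥ 3 so v_max reached
t_a = 3/3 = 1; v_peak = 3
d_cruise = 45 − 3 = 42; t_c = 42/3 = 14
T = 2·1 + 14 = 16

t_a=1 t_c=14 v_peak=3 T=16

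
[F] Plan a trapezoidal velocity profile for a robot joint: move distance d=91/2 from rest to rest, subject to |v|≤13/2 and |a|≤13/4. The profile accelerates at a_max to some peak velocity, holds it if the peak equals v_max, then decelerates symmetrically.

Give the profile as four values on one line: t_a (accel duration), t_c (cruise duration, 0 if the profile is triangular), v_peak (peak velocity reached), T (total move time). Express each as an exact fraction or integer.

t_a=2 t_c=5 v_peak=13/2 T=9

v_max²/a_max = (13/2)²/(13/4) = 13
91/2 ≥ 13 so v_max reached
t_a = (13/2)/(13/4) = 2; v_peak = 13/2
d_cruise = 91/2 − 13 = 65/2; t_c = (65/2)/(13/2) = 5
T = 2·2 + 5 = 9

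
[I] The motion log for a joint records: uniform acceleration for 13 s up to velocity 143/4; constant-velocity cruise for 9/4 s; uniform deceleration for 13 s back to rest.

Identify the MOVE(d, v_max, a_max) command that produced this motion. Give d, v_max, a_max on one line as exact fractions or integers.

d=8723/16 v_max=143/4 a_max=11/4

a_max = (143/4)/13 = 11/4
d_a = ½·143/4·13 = 1859/8; d_c = 143/4·9/4 = 1287/16
d = 2·1859/8 + 1287/16 = 8723/16
t_c = 9/4 > 0 so v_max = 143/4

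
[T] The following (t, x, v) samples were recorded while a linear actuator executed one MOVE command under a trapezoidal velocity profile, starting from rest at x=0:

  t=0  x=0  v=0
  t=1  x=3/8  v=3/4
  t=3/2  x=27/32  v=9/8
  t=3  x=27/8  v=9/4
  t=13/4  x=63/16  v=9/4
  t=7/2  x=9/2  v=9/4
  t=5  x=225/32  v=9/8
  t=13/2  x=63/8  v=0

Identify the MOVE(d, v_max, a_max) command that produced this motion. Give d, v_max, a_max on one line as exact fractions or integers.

final state: t=13/2, x=63/8, v=0 → d = 63/8
a_max = (3/4−0)/(1−0) = 3/4
max v = 9/4 over t∈[3,7/2] → v_max = 9/4
check: 9/4·(3+1/2) = 63/8 ✓

d=63/8 v_max=9/4 a_max=3/4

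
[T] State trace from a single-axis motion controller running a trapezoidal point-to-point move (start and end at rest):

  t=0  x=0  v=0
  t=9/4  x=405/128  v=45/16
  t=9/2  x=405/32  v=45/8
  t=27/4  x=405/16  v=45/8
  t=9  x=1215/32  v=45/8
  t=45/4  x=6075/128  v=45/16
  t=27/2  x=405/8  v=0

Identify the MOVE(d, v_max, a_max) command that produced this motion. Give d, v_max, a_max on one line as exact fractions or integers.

d=405/8 v_max=45/8 a_max=5/4

final state: t=27/2, x=405/8, v=0 → d = 405/8
a_max = (45/16−0)/(9/4−0) = 5/4
max v = 45/8 over t∈[9/2,9] → v_max = 45/8
check: 45/8·(9/2+9/2) = 405/8 ✓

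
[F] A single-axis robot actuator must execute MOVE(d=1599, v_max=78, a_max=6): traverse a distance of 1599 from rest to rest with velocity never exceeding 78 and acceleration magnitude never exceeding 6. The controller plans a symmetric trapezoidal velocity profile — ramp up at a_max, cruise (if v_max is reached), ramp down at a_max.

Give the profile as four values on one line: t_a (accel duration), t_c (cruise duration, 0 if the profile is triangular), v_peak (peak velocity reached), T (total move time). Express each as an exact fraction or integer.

t_a=13 t_c=15/2 v_peak=78 T=67/2

vₘ²/aₘ = 78²/6 = 1014
1599 ≥ 1014 so v_max reached
t_a = 78/6 = 13; v_peak = 78
d_cruise = 1599 − 1014 = 585; t_c = 585/78 = 15/2
T = 2·13 + 15/2 = 67/2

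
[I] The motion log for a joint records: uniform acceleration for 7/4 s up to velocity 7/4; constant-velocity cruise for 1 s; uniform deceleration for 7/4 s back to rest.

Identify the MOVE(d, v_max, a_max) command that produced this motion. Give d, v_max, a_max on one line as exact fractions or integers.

a_max = (7/4)/(7/4) = 1
d_a = ½·7/4·7/4 = 49/32; d_c = 7/4·1 = 7/4
d = 2·49/32 + 7/4 = 77/16
t_c = 1 > 0 ⇒ limit active, v_max = 7/4

d=77/16 v_max=7/4 a_max=1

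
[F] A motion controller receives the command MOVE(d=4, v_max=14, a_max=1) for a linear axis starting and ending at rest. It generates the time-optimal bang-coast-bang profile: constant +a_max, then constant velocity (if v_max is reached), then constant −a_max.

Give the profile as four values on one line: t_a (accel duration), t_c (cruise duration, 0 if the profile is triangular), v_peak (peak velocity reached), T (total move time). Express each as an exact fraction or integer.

t_a=2 t_c=0 v_peak=2 T=4

(v_max)²/a_max = 14²/1 = 196
4 < 196 so t_c = 0
v_peak = √(4·1) = √4 = 2
t_a = 2/1 = 2; t_c = 0
T = 2·2 = 4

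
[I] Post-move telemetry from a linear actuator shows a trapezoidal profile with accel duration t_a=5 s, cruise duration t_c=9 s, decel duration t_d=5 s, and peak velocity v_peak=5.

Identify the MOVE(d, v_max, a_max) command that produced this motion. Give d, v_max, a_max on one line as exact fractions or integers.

a_max = 5/5 = 1
d_a = ½·5·5 = 25/2; d_c = 5·9 = 45
d = 2·25/2 + 45 = 70
t_c = 9 > 0 → v_max = v_peak = 5

d=70 v_max=5 a_max=1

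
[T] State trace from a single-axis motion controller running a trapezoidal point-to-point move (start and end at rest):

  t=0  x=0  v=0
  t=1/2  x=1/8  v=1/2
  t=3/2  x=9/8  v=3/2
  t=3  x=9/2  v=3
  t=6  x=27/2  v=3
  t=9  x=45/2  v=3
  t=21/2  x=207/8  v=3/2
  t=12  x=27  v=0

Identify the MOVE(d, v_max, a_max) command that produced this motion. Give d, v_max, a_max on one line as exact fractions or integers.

d=27 v_max=3 a_max=1

final state: t=12, x=27, v=0 → d = 27
a_max = (1/2−0)/(1/2−0) = 1
max v = 3 over t∈[3,9] → v_max = 3
check: 3·(3+6) = 27 ✓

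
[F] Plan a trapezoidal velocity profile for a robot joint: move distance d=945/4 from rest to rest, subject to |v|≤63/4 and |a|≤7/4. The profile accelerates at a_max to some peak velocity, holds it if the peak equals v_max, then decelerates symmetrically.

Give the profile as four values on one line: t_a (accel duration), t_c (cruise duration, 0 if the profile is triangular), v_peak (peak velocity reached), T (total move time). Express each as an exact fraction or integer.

t_a=9 t_c=6 v_peak=63/4 T=24

v_max²/a_max = (63/4)²/(7/4) = 567/4
945/4 ≥ 567/4 so v_max reached
t_a = (63/4)/(7/4) = 9; v_peak = 63/4
d_cruise = 945/4 − 567/4 = 189/2; t_c = (189/2)/(63/4) = 6
T = 2·9 + 6 = 24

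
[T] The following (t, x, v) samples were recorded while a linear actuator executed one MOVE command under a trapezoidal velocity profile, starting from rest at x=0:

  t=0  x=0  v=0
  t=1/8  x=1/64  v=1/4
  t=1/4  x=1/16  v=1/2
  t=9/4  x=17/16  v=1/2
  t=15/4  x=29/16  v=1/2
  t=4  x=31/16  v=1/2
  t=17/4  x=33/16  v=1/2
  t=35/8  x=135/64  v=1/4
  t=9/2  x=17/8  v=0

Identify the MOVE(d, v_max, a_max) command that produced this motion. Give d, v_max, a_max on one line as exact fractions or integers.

d=17/8 v_max=1/2 a_max=2

final state: t=9/2, x=17/8, v=0 → d = 17/8
a_max = (1/4−0)/(1/8−0) = 2
max v = 1/2 over t∈[1/4,17/4] → v_max = 1/2
check: 1/2·(1/4+4) = 17/8 ✓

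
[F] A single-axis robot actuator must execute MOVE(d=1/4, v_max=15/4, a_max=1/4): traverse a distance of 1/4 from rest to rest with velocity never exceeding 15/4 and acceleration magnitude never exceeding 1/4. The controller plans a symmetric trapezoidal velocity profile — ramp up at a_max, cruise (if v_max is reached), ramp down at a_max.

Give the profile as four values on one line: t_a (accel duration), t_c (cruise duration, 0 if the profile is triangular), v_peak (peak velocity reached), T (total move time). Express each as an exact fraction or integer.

t_a=1 t_c=0 v_peak=1/4 T=2

v_max²/a_max = (15/4)²/(1/4) = 225/4
1/4 < 225/4 ⇒ no cruise
v_peak = √(1/4·1/4) = √(1/16) = 1/4
t_a = (1/4)/(1/4) = 1; t_c = 0
T = 2·1 = 2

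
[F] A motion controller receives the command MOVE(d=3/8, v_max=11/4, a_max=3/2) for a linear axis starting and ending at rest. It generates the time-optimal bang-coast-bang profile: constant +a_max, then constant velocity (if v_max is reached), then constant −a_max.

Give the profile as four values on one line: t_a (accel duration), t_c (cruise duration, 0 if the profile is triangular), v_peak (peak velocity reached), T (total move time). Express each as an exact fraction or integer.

t_a=1/2 t_c=0 v_peak=3/4 T=1

vₘ²/aₘ = (11/4)²/(3/2) = 121/24
3/8 < 121/24 → triangular
v_peak = √(3/8·3/2) = √(9/16) = 3/4
t_a = (3/4)/(3/2) = 1/2; t_c = 0
T = 2·1/2 = 1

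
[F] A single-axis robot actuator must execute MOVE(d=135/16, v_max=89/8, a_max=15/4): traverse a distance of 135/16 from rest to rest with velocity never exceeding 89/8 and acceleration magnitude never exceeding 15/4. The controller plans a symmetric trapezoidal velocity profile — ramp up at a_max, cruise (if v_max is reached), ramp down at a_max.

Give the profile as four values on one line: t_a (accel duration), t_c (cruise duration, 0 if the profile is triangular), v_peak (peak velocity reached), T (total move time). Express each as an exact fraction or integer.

t_a=3/2 t_c=0 v_peak=45/8 T=3

(v_max)²/a_max = (89/8)²/(15/4) = 7921/240
135/16 < 7921/240 so t_c = 0
v_peak = √(135/16·15/4) = √(2025/64) = 45/8
t_a = (45/8)/(15/4) = 3/2; t_c = 0
T = 2·3/2 = 3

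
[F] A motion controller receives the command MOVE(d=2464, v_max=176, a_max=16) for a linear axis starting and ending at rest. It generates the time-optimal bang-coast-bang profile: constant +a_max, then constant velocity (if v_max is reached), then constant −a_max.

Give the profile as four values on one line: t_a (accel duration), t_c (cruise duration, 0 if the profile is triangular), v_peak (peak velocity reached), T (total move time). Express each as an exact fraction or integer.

t_a=11 t_c=3 v_peak=176 T=25

vₘ²/aₘ = 176²/16 = 1936
2464 ≥ 1936 so v_max reached
t_a = 176/16 = 11; v_peak = 176
d_cruise = 2464 − 1936 = 528; t_c = 528/176 = 3
T = 2·11 + 3 = 25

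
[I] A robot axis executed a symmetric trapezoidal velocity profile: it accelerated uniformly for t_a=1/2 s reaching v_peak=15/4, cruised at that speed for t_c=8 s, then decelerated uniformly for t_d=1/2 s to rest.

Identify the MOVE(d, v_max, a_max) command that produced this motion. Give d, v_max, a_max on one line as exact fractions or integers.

a_max = (15/4)/(1/2) = 15/2
d_a = ½·15/4·1/2 = 15/16; d_c = 15/4·8 = 30
d = 2·15/16 + 30 = 255/8
t_c = 8 > 0 ⇒ limit active, v_max = 15/4

d=255/8 v_max=15/4 a_max=15/2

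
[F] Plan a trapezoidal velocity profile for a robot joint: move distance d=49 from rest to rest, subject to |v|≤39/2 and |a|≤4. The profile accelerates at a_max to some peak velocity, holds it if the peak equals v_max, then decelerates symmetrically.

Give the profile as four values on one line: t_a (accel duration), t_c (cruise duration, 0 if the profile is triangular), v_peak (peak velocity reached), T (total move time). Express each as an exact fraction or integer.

vₘ²/aₘ = (39/2)²/4 = 1521/16
49 < 1521/16 → triangular
v_peak = √(49·4) = √196 = 14
t_a = 14/4 = 7/2; t_c = 0
T = 2·7/2 = 7

t_a=7/2 t_c=0 v_peak=14 T=7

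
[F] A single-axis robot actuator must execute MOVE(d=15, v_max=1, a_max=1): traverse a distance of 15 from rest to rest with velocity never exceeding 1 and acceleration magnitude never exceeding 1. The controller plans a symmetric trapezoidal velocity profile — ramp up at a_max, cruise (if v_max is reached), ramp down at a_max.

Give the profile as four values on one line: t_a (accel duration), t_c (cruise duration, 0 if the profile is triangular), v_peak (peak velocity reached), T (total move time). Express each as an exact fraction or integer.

vₘ²/aₘ = 1²/1 = 1
15 ≥ 1 ⇒ cruise phase
t_a = 1/1 = 1; v_peak = 1
d_cruise = 15 − 1 = 14; t_c = 14/1 = 14
T = 2·1 + 14 = 16

t_a=1 t_c=14 v_peak=1 T=16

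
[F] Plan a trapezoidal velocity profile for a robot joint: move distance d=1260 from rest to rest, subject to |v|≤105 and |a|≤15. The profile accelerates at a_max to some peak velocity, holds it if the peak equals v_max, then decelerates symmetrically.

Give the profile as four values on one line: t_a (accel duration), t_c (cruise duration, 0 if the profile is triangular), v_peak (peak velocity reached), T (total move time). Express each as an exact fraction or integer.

t_a=7 t_c=5 v_peak=105 T=19

vₘ²/aₘ = 105²/15 = 735
1260 ≥ 735 so v_max reached
t_a = 105/15 = 7; v_peak = 105
d_cruise = 1260 − 735 = 525; t_c = 525/105 = 5
T = 2·7 + 5 = 19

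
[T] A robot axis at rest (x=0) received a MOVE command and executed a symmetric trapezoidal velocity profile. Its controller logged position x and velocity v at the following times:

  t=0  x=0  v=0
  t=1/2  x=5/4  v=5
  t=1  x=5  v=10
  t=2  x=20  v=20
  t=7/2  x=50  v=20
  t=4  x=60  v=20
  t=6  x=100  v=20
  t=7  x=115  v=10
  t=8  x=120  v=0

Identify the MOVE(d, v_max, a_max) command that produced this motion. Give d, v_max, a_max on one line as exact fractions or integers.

final state: t=8, x=120, v=0 → d = 120
a_max = (5−0)/(1/2−0) = 10
max v = 20 over t∈[2,6] → v_max = 20
check: 20·(2+4) = 120 ✓

d=120 v_max=20 a_max=10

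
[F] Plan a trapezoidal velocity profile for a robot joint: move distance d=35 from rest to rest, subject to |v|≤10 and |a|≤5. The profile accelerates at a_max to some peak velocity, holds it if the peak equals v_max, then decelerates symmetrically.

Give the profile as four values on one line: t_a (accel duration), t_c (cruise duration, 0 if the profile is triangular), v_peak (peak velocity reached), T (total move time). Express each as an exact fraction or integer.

t_a=2 t_c=3/2 v_peak=10 T=11/2

v_max²/a_max = 10²/5 = 20
35 ≥ 20 → trapezoidal
t_a = 10/5 = 2; v_peak = 10
d_cruise = 35 − 20 = 15; t_c = 15/10 = 3/2
T = 2·2 + 3/2 = 11/2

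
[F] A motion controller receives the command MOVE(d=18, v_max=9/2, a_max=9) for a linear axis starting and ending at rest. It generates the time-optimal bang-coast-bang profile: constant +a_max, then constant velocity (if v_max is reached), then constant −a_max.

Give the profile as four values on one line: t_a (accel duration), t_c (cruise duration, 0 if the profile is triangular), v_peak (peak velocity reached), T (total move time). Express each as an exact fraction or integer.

t_a=1/2 t_c=7/2 v_peak=9/2 T=9/2

v_max²/a_max = (9/2)²/9 = 9/4
18 ≥ 9/4 → trapezoidal
t_a = (9/2)/9 = 1/2; v_peak = 9/2
d_cruise = 18 − 9/4 = 63/4; t_c = (63/4)/(9/2) = 7/2
T = 2·1/2 + 7/2 = 9/2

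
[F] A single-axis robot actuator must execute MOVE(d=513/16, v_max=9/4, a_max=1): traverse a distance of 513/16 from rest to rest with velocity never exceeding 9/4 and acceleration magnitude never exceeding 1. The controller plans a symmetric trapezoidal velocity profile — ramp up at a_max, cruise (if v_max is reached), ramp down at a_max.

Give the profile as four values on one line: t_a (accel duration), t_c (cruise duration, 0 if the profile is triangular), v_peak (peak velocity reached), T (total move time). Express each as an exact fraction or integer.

vₘ²/aₘ = (9/4)²/1 = 81/16
513/16 ≥ 81/16 → trapezoidal
t_a = (9/4)/1 = 9/4; v_peak = 9/4
d_cruise = 513/16 − 81/16 = 27; t_c = 27/(9/4) = 12
T = 2·9/4 + 12 = 33/2

t_a=9/4 t_c=12 v_peak=9/4 T=33/2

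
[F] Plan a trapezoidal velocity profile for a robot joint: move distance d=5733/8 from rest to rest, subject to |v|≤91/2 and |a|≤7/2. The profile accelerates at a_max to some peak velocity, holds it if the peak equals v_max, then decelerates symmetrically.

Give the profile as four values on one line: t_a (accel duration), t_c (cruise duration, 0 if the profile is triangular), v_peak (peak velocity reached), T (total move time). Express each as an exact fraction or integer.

v_max²/a_max = (91/2)²/(7/2) = 1183/2
5733/8 ≥ 1183/2 so v_max reached
t_a = (91/2)/(7/2) = 13; v_peak = 91/2
d_cruise = 5733/8 − 1183/2 = 1001/8; t_c = (1001/8)/(91/2) = 11/4
T = 2·13 + 11/4 = 115/4

t_a=13 t_c=11/4 v_peak=91/2 T=115/4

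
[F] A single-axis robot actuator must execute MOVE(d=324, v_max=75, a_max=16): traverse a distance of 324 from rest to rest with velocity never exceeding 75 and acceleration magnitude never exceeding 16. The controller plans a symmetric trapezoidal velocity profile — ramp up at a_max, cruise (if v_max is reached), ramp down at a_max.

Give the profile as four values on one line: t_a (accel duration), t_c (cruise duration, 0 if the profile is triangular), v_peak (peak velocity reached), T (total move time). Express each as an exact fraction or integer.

v_max²/a_max = 75²/16 = 5625/16
324 < 5625/16 so t_c = 0
v_peak = √(324·16) = √5184 = 72
t_a = 72/16 = 9/2; t_c = 0
T = 2·9/2 = 9

t_a=9/2 t_c=0 v_peak=72 T=9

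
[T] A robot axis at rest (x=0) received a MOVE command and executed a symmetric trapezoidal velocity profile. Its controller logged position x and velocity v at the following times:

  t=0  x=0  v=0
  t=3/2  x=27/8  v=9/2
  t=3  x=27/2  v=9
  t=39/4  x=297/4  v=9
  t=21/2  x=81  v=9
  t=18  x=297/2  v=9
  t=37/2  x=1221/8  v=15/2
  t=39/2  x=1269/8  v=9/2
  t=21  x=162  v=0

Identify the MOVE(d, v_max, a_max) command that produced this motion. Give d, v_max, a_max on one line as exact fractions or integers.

d=162 v_max=9 a_max=3

final state: t=21, x=162, v=0 → d = 162
a_max = (9/2−0)/(3/2−0) = 3
max v = 9 over t∈[3,18] → v_max = 9
check: 9·(3+15) = 162 ✓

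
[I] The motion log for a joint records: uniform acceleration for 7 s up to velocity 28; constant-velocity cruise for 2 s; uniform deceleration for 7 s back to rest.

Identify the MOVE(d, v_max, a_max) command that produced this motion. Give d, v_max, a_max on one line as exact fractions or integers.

d=252 v_max=28 a_max=4

a_max = 28/7 = 4
d_a = ½·28·7 = 98; d_c = 28·2 = 56
d = 2·98 + 56 = 252
t_c = 2 > 0 ⇒ limit active, v_max = 28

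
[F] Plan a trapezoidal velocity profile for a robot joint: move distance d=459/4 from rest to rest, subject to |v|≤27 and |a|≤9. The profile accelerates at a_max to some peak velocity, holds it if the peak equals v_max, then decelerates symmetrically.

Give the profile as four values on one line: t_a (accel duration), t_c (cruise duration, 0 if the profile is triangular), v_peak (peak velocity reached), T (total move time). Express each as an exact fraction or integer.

t_a=3 t_c=5/4 v_peak=27 T=29/4

vₘ²/aₘ = 27²/9 = 81
459/4 ≥ 81 ⇒ cruise phase
t_a = 27/9 = 3; v_peak = 27
d_cruise = 459/4 − 81 = 135/4; t_c = (135/4)/27 = 5/4
T = 2·3 + 5/4 = 29/4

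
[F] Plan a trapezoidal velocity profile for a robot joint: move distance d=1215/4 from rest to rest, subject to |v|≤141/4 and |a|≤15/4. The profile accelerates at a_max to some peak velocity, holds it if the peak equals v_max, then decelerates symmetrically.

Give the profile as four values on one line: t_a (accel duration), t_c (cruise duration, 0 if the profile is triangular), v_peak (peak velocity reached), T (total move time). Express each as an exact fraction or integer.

t_a=9 t_c=0 v_peak=135/4 T=18

vₘ²/aₘ = (141/4)²/(15/4) = 6627/20
1215/4 < 6627/20 → triangular
v_peak = √(1215/4·15/4) = √(18225/16) = 135/4
t_a = (135/4)/(15/4) = 9; t_c = 0
T = 2·9 = 18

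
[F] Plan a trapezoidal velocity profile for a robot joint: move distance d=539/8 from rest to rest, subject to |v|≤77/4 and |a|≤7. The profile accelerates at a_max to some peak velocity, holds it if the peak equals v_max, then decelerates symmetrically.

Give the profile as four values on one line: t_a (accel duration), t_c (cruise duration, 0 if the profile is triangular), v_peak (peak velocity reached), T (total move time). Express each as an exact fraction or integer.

vₘ²/aₘ = (77/4)²/7 = 847/16
539/8 ≥ 847/16 so v_max reached
t_a = (77/4)/7 = 11/4; v_peak = 77/4
d_cruise = 539/8 − 847/16 = 231/16; t_c = (231/16)/(77/4) = 3/4
T = 2·11/4 + 3/4 = 25/4

t_a=11/4 t_c=3/4 v_peak=77/4 T=25/4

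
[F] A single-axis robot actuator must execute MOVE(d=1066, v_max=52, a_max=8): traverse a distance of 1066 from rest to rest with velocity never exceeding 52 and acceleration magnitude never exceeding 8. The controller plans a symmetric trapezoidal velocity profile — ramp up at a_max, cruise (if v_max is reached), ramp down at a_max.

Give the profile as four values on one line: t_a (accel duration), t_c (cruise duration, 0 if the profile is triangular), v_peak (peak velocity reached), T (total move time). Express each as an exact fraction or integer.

v_max²/a_max = 52²/8 = 338
1066 ≥ 338 → trapezoidal
t_a = 52/8 = 13/2; v_peak = 52
d_cruise = 1066 − 338 = 728; t_c = 728/52 = 14
T = 2·13/2 + 14 = 27

t_a=13/2 t_c=14 v_peak=52 T=27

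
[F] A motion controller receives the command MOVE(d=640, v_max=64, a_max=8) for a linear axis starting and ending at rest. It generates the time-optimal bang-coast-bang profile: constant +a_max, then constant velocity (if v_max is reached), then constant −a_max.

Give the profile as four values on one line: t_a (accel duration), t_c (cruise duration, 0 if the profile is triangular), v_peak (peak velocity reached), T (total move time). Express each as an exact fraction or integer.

t_a=8 t_c=2 v_peak=64 T=18

(v_max)²/a_max = 64²/8 = 512
640 ≥ 512 so v_max reached
t_a = 64/8 = 8; v_peak = 64
d_cruise = 640 − 512 = 128; t_c = 128/64 = 2
T = 2·8 + 2 = 18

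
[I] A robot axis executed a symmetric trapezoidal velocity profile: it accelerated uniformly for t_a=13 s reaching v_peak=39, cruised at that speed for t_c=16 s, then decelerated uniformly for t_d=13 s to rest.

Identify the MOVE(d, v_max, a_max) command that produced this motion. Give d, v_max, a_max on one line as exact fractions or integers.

a_max = 39/13 = 3
d_a = ½·39·13 = 507/2; d_c = 39·16 = 624
d = 2·507/2 + 624 = 1131
t_c = 16 > 0 ⇒ limit active, v_max = 39

d=1131 v_max=39 a_max=3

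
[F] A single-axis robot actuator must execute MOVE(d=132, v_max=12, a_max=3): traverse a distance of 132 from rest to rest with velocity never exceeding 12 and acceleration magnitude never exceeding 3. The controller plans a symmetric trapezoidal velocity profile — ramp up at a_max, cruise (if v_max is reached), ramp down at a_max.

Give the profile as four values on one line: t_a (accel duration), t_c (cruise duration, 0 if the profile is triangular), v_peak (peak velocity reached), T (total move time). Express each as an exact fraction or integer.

t_a=4 t_c=7 v_peak=12 T=15

v_max²/a_max = 12²/3 = 48
132 ≥ 48 ⇒ cruise phase
t_a = 12/3 = 4; v_peak = 12
d_cruise = 132 − 48 = 84; t_c = 84/12 = 7
T = 2·4 + 7 = 15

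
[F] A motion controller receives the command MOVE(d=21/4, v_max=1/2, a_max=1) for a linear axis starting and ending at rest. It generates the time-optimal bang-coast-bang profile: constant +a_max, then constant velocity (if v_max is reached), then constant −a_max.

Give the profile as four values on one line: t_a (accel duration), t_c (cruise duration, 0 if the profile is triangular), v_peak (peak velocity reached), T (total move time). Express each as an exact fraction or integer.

t_a=1/2 t_c=10 v_peak=1/2 T=11

vₘ²/aₘ = (1/2)²/1 = 1/4
21/4 ≥ 1/4 so v_max reached
t_a = (1/2)/1 = 1/2; v_peak = 1/2
d_cruise = 21/4 − 1/4 = 5; t_c = 5/(1/2) = 10
T = 2·1/2 + 10 = 11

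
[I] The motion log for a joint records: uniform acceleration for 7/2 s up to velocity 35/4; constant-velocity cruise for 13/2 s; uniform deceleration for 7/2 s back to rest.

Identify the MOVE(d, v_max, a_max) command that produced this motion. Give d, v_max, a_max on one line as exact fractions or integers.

a_max = (35/4)/(7/2) = 5/2
d_a = ½·35/4·7/2 = 245/16; d_c = 35/4·13/2 = 455/8
d = 2·245/16 + 455/8 = 175/2
t_c = 13/2 > 0 so v_max = 35/4

d=175/2 v_max=35/4 a_max=5/2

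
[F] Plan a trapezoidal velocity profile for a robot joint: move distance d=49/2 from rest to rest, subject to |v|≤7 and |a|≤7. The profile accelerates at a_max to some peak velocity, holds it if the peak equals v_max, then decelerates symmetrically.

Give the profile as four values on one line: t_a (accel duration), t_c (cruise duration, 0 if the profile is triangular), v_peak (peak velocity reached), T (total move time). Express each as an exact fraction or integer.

t_a=1 t_c=5/2 v_peak=7 T=9/2

(v_max)²/a_max = 7²/7 = 7
49/2 ≥ 7 ⇒ cruise phase
t_a = 7/7 = 1; v_peak = 7
d_cruise = 49/2 − 7 = 35/2; t_c = (35/2)/7 = 5/2
T = 2·1 + 5/2 = 9/2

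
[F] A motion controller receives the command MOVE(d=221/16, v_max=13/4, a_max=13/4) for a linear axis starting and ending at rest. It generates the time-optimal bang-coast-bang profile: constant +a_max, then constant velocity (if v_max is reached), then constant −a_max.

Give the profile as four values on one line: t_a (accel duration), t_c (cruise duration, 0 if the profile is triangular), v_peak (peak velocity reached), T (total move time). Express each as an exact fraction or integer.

t_a=1 t_c=13/4 v_peak=13/4 T=21/4

v_max²/a_max = (13/4)²/(13/4) = 13/4
221/16 ≥ 13/4 → trapezoidal
t_a = (13/4)/(13/4) = 1; v_peak = 13/4
d_cruise = 221/16 − 13/4 = 169/16; t_c = (169/16)/(13/4) = 13/4
T = 2·1 + 13/4 = 21/4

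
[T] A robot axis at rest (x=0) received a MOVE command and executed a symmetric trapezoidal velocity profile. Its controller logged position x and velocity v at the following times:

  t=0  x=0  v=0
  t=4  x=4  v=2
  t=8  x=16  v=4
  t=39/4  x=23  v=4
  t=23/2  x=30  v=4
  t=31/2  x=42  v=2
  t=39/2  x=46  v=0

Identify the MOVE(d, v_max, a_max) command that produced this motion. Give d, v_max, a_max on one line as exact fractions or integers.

final state: t=39/2, x=46, v=0 → d = 46
a_max = (2−0)/(4−0) = 1/2
max v = 4 over t∈[8,23/2] → v_max = 4
check: 4·(8+7/2) = 46 ✓

d=46 v_max=4 a_max=1/2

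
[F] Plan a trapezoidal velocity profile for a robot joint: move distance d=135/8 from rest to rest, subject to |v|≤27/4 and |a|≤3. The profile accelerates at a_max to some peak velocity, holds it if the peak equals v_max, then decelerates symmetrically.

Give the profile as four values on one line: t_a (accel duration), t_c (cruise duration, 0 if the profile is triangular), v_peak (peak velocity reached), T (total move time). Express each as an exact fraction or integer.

t_a=9/4 t_c=1/4 v_peak=27/4 T=19/4

v_max²/a_max = (27/4)²/3 = 243/16
135/8 ≥ 243/16 ⇒ cruise phase
t_a = (27/4)/3 = 9/4; v_peak = 27/4
d_cruise = 135/8 − 243/16 = 27/16; t_c = (27/16)/(27/4) = 1/4
T = 2·9/4 + 1/4 = 19/4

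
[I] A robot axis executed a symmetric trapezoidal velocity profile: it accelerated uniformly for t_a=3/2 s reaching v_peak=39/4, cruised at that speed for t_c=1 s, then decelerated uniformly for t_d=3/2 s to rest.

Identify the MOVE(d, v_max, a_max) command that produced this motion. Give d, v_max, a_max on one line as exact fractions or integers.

d=195/8 v_max=39/4 a_max=13/2

a_max = (39/4)/(3/2) = 13/2
d_a = ½·39/4·3/2 = 117/16; d_c = 39/4·1 = 39/4
d = 2·117/16 + 39/4 = 195/8
t_c = 1 > 0 ⇒ limit active, v_max = 39/4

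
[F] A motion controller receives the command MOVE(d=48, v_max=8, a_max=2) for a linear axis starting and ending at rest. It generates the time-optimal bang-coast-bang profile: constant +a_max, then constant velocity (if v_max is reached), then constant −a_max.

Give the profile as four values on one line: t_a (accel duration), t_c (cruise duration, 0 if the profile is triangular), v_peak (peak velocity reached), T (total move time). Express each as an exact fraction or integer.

t_a=4 t_c=2 v_peak=8 T=10

(v_max)²/a_max = 8²/2 = 32
48 ≥ 32 → trapezoidal
t_a = 8/2 = 4; v_peak = 8
d_cruise = 48 − 32 = 16; t_c = 16/8 = 2
T = 2·4 + 2 = 10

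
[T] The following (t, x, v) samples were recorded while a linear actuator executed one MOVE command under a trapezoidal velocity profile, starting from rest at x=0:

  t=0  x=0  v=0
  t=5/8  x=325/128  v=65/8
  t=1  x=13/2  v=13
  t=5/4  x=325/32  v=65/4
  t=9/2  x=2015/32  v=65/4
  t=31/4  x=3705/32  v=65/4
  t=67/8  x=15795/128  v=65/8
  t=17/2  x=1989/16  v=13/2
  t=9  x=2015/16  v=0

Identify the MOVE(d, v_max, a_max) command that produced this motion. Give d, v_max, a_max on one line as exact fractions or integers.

d=2015/16 v_max=65/4 a_max=13

final state: t=9, x=2015/16, v=0 → d = 2015/16
a_max = (65/8−0)/(5/8−0) = 13
max v = 65/4 over t∈[5/4,31/4] → v_max = 65/4
check: 65/4·(5/4+13/2) = 2015/16 ✓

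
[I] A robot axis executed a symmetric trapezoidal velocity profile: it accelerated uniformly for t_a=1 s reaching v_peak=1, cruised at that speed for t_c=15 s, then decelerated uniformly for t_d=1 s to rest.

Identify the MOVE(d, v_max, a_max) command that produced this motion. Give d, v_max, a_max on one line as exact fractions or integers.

a_max = 1/1 = 1
d_a = ½·1·1 = 1/2; d_c = 1·15 = 15
d = 2·1/2 + 15 = 16
t_c = 15 > 0 → v_max = v_peak = 1

d=16 v_max=1 a_max=1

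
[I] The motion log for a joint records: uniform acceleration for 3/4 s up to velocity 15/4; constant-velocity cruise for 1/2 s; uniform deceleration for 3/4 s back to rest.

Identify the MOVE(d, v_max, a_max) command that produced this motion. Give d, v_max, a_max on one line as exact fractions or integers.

d=75/16 v_max=15/4 a_max=5

a_max = (15/4)/(3/4) = 5
d_a = ½·15/4·3/4 = 45/32; d_c = 15/4·1/2 = 15/8
d = 2·45/32 + 15/8 = 75/16
t_c = 1/2 > 0 → v_max = v_peak = 15/4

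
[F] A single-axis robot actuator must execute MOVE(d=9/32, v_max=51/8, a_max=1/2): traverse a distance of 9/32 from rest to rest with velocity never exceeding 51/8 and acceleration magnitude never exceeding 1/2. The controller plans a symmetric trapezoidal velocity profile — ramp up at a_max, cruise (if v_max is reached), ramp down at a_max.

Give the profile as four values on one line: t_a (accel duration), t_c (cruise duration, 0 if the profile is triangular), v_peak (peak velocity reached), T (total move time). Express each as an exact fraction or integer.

v_max²/a_max = (51/8)²/(1/2) = 2601/32
9/32 < 2601/32 so t_c = 0
v_peak = √(9/32·1/2) = √(9/64) = 3/8
t_a = (3/8)/(1/2) = 3/4; t_c = 0
T = 2·3/4 = 3/2

t_a=3/4 t_c=0 v_peak=3/8 T=3/2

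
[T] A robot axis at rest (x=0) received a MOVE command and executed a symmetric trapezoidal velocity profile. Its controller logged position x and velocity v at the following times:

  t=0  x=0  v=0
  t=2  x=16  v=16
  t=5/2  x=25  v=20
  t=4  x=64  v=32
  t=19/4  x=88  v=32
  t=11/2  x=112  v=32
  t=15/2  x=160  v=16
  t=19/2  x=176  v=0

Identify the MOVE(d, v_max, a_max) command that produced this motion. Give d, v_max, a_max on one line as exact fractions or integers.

d=176 v_max=32 a_max=8

final state: t=19/2, x=176, v=0 → d = 176
a_max = (16−0)/(2−0) = 8
max v = 32 over t∈[4,11/2] → v_max = 32
check: 32·(4+3/2) = 176 ✓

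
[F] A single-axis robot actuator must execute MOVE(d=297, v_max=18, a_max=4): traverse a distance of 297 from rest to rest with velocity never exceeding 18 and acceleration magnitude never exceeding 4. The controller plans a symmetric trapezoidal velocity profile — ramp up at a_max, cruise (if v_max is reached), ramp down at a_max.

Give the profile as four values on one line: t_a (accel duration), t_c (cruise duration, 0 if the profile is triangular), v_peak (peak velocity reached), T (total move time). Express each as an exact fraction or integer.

t_a=9/2 t_c=12 v_peak=18 T=21

vₘ²/aₘ = 18²/4 = 81
297 ≥ 81 → trapezoidal
t_a = 18/4 = 9/2; v_peak = 18
d_cruise = 297 − 81 = 216; t_c = 216/18 = 12
T = 2·9/2 + 12 = 21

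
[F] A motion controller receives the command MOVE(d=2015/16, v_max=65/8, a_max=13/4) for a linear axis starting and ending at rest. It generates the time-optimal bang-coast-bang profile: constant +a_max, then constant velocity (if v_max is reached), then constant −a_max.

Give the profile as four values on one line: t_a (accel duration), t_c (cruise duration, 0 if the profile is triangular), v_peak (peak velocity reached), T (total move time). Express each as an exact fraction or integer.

v_max²/a_max = (65/8)²/(13/4) = 325/16
2015/16 ≥ 325/16 ⇒ cruise phase
t_a = (65/8)/(13/4) = 5/2; v_peak = 65/8
d_cruise = 2015/16 − 325/16 = 845/8; t_c = (845/8)/(65/8) = 13
T = 2·5/2 + 13 = 18

t_a=5/2 t_c=13 v_peak=65/8 T=18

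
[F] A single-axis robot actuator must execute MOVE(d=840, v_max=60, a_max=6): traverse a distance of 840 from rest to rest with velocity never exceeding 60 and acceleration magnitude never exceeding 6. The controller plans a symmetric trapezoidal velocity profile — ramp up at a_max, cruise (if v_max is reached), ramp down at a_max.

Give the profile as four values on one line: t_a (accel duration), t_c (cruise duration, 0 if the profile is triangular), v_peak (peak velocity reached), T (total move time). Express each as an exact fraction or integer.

v_max²/a_max = 60²/6 = 600
840 ≥ 600 ⇒ cruise phase
t_a = 60/6 = 10; v_peak = 60
d_cruise = 840 − 600 = 240; t_c = 240/60 = 4
T = 2·10 + 4 = 24

t_a=10 t_c=4 v_peak=60 T=24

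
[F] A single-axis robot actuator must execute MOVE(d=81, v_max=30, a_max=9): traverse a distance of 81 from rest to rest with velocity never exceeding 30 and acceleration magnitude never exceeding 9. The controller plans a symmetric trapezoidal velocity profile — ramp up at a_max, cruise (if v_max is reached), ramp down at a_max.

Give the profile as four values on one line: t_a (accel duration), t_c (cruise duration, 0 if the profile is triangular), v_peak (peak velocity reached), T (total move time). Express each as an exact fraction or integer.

vₘ²/aₘ = 30²/9 = 100
81 < 100 so t_c = 0
v_peak = √(81·9) = √729 = 27
t_a = 27/9 = 3; t_c = 0
T = 2·3 = 6

t_a=3 t_c=0 v_peak=27 T=6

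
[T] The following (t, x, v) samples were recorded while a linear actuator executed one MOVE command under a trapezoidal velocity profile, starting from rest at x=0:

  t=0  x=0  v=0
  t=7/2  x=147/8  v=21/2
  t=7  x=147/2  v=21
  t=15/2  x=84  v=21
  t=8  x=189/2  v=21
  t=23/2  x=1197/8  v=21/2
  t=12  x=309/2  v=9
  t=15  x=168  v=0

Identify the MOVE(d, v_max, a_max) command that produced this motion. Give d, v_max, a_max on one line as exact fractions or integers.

final state: t=15, x=168, v=0 → d = 168
a_max = (21/2−0)/(7/2−0) = 3
max v = 21 over t∈[7,8] → v_max = 21
check: 21·(7+1) = 168 ✓

d=168 v_max=21 a_max=3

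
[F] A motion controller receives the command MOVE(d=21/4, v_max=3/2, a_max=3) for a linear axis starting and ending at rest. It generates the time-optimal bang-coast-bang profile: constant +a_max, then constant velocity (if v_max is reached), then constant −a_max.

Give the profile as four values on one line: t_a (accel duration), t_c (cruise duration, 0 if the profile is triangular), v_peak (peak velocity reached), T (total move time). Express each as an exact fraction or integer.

vₘ²/aₘ = (3/2)²/3 = 3/4
21/4 ≥ 3/4 so v_max reached
t_a = (3/2)/3 = 1/2; v_peak = 3/2
d_cruise = 21/4 − 3/4 = 9/2; t_c = (9/2)/(3/2) = 3
T = 2·1/2 + 3 = 4

t_a=1/2 t_c=3 v_peak=3/2 T=4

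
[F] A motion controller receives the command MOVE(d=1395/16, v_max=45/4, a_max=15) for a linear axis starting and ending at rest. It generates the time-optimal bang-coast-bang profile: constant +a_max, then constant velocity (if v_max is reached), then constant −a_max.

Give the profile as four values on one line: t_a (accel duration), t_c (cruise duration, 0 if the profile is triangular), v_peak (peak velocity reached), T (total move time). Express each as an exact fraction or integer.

t_a=3/4 t_c=7 v_peak=45/4 T=17/2

(v_max)²/a_max = (45/4)²/15 = 135/16
1395/16 ≥ 135/16 ⇒ cruise phase
t_a = (45/4)/15 = 3/4; v_peak = 45/4
d_cruise = 1395/16 − 135/16 = 315/4; t_c = (315/4)/(45/4) = 7
T = 2·3/4 + 7 = 17/2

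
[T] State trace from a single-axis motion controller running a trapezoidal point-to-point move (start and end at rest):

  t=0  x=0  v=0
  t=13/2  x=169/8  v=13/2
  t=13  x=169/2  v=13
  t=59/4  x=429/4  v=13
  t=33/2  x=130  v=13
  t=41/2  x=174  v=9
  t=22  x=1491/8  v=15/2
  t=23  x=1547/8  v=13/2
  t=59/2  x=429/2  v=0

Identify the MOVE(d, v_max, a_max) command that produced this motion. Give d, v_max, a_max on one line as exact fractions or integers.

d=429/2 v_max=13 a_max=1

final state: t=59/2, x=429/2, v=0 → d = 429/2
a_max = (13/2−0)/(13/2−0) = 1
max v = 13 over t∈[13,33/2] → v_max = 13
check: 13·(13+7/2) = 429/2 ✓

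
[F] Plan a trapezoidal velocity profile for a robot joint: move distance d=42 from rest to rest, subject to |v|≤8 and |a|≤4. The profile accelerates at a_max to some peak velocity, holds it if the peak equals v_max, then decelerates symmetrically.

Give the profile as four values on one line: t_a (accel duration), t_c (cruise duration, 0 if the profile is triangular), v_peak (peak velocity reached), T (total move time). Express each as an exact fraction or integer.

t_a=2 t_c=13/4 v_peak=8 T=29/4

(v_max)²/a_max = 8²/4 = 16
42 ≥ 16 so v_max reached
t_a = 8/4 = 2; v_peak = 8
d_cruise = 42 − 16 = 26; t_c = 26/8 = 13/4
T = 2·2 + 13/4 = 29/4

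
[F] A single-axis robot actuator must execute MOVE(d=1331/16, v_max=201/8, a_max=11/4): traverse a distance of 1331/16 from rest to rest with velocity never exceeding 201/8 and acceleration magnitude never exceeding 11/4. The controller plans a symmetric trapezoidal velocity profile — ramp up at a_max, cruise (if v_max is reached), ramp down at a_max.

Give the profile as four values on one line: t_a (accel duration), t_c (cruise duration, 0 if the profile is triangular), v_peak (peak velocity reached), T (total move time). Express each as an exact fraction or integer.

t_a=11/2 t_c=0 v_peak=121/8 T=11

v_max²/a_max = (201/8)²/(11/4) = 40401/176
1331/16 < 40401/176 ⇒ no cruise
v_peak = √(1331/16·11/4) = √(14641/64) = 121/8
t_a = (121/8)/(11/4) = 11/2; t_c = 0
T = 2·11/2 = 11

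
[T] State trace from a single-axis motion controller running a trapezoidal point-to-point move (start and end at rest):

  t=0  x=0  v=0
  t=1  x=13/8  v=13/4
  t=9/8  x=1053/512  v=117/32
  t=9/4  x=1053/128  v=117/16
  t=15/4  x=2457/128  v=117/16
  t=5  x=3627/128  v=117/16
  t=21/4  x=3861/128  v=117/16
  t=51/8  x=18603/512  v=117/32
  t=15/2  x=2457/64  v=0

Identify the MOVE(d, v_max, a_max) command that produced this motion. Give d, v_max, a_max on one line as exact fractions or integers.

final state: t=15/2, x=2457/64, v=0 → d = 2457/64
a_max = (13/4−0)/(1−0) = 13/4
max v = 117/16 over t∈[9/4,21/4] → v_max = 117/16
check: 117/16·(9/4+3) = 2457/64 ✓

d=2457/64 v_max=117/16 a_max=13/4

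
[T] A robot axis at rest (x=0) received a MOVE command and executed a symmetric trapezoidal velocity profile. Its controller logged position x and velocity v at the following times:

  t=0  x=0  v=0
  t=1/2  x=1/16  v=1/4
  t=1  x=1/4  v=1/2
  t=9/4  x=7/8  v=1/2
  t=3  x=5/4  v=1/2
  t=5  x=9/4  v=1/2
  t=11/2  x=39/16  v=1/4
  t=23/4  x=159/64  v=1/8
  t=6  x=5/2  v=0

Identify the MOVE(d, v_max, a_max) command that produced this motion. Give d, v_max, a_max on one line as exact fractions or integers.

final state: t=6, x=5/2, v=0 → d = 5/2
a_max = (1/4−0)/(1/2−0) = 1/2
max v = 1/2 over t∈[1,5] → v_max = 1/2
check: 1/2·(1+4) = 5/2 ✓

d=5/2 v_max=1/2 a_max=1/2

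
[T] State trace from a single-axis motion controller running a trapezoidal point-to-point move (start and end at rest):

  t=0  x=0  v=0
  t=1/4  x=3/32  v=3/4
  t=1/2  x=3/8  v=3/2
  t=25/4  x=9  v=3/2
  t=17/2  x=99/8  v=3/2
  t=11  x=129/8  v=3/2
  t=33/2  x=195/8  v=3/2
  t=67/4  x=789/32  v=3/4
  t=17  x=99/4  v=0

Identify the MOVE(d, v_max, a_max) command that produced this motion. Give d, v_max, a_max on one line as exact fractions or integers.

d=99/4 v_max=3/2 a_max=3

final state: t=17, x=99/4, v=0 → d = 99/4
a_max = (3/4−0)/(1/4−0) = 3
max v = 3/2 over t∈[1/2,33/2] → v_max = 3/2
check: 3/2·(1/2+16) = 99/4 ✓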